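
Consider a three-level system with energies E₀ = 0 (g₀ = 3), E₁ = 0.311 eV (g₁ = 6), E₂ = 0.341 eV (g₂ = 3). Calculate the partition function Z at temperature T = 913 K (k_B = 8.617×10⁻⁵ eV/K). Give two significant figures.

Z = 3.2

k_BT = 8.617×10⁻⁵ × 913 K = 0.07867 eV.
Eᵢ/kT = 0, 3.953, 4.335.
Z = Σ gᵢe^(−Eᵢ/kT) = 3·e^(−0) + 6·e^(−3.953) + 3·e^(−4.335) = 3.000 + 0.1152 + 0.03931 = 3.155.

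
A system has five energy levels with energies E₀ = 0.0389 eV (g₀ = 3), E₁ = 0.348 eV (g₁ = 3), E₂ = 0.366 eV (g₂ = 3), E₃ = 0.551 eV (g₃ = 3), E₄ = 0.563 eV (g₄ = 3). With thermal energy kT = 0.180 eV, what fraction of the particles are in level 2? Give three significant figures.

0.112

Eᵢ/kT = 0.21611, 1.9333, 2.0333, 3.0611, 3.1278.
Z = Σ gᵢe^(−Eᵢ/kT) = 3·e^(−0.21611) + 3·e^(−1.9333) + 3·e^(−2.0333) + 3·e^(−3.0611) + 3·e^(−3.1278) = 2.4169 + 0.43401 + 0.39271 + 0.14051 + 0.13144 = 3.5156.
P₂ = g₂ e^(−E₂/kT) / Z = 0.39271/3.5156 = 0.112.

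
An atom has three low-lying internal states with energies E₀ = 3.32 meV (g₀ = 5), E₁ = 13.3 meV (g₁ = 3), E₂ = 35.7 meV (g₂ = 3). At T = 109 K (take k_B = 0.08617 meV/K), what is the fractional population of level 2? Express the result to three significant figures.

0.0156

k_BT = 0.08617 × 109 K = 9.3925 meV.
Eᵢ/kT = 0.35347, 1.4160, 3.8009.
Z = Σ gᵢe^(−Eᵢ/kT) = 5·e^(−0.35347) + 3·e^(−1.4160) + 3·e^(−3.8009) = 3.5112 + 0.72805 + 0.067052 = 4.3063.
P₂ = g₂ e^(−E₂/kT) / Z = 0.067052/4.3063 = 0.0156.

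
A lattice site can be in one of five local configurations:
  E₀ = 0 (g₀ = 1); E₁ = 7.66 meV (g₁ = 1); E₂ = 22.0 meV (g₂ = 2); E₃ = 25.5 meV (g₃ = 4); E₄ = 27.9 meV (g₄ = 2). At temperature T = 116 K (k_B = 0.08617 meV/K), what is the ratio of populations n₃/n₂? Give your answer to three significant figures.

k_BT = 0.08617 × 116 K = 9.9957 meV.
n₃/n₂ = (g₃/g₂) exp[−(E₃−E₂)/kT] = (4/2) × exp(−(3.5 meV)/(9.9957 meV)) = (4/2) × exp(-0.35015) = 1.41.

1.41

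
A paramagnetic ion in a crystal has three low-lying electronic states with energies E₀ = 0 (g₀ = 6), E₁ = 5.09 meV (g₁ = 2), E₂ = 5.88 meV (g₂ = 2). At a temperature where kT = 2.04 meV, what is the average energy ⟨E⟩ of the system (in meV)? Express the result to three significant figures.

0.239 meV

Eᵢ/kT = 0, 2.4951, 2.8824.
Z = Σ gᵢe^(−Eᵢ/kT) = 6·e^(−0) + 2·e^(−2.4951) + 2·e^(−2.8824) = 6.0000 + 0.16498 + 0.11200 = 6.2770.
⟨E⟩ = Σ Eᵢ gᵢe^(−Eᵢ/kT) / Z = (0·6.0000 + 5.09·0.16498 + 5.88·0.11200) / 6.2770 = 0.239 meV.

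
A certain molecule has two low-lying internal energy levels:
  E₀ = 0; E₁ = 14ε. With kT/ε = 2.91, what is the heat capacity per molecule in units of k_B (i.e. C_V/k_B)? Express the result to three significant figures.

0.185

Eᵢ/kT = 0, 4.8110.
Z = Σ e^(−Eᵢ/kT) = e^(−0) + e^(−4.8110) = 1.0000 + 0.0081397 = 1.0081.
⟨E⟩ = 0.11304 ε, ⟨E²⟩ = 1.5826 ε².
C_V/k_B = (⟨E²⟩ − ⟨E⟩²)/(kT)² = (1.5826 − 0.012778)/8.4681 = 0.185.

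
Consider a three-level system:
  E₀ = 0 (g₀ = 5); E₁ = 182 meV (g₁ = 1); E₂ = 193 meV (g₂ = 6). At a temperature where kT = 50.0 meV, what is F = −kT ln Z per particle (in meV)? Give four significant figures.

-81.98 meV

Eᵢ/kT = 0, 3.64000, 3.86000.
Z = Σ gᵢe^(−Eᵢ/kT) = 5·e^(−0) + 1·e^(−3.64000) + 6·e^(−3.86000) = 5.00000 + 0.0262523 + 0.126408 = 5.15266.
F = −kT ln Z = −50.0 × ln(5.15266) = −50.0 × 1.63951 = -81.98 meV.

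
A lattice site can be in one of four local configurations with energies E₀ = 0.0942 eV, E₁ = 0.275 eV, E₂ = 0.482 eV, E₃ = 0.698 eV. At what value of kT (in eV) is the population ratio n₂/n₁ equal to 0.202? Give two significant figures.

n₂/n₁ = exp[−(E₂−E₁)/kT] = 0.202.
⇒ (E₂−E₁)/kT = ln(1/0.202) = ln(4.950) = 1.599.
kT = 0.207 eV / 1.599 = 0.13 eV.

0.13 eV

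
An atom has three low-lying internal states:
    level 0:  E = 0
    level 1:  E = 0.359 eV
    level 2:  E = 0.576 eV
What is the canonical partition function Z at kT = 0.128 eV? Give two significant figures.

Z = 1.1

Eᵢ/kT = 0, 2.805, 4.500.
Z = Σ e^(−Eᵢ/kT) = e^(−0) + e^(−2.805) + e^(−4.500) = 1.000 + 0.06051 + 0.01111 = 1.072.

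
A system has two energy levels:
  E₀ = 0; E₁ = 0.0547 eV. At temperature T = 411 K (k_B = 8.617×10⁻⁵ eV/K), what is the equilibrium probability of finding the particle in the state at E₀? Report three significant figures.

k_BT = 8.617×10⁻⁵ × 411 K = 0.035416 eV.
Eᵢ/kT = 0, 1.5445.
Z = Σ e^(−Eᵢ/kT) = e^(−0) + e^(−1.5445) = 1.0000 + 0.21342 = 1.2134.
P₀ = e^(−E₀/kT) / Z = 1.0000/1.2134 = 0.824.

0.824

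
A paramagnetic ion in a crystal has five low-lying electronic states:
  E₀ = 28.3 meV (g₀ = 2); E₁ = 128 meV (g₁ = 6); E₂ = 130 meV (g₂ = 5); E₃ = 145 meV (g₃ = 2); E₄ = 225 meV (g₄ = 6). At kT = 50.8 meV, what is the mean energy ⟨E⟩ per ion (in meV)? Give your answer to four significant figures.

Eᵢ/kT = 0.557087, 2.51969, 2.55906, 2.85433, 4.42913.
Z = Σ gᵢe^(−Eᵢ/kT) = 2·e^(−0.557087) + 6·e^(−2.51969) + 5·e^(−2.55906) + 2·e^(−2.85433) + 6·e^(−4.42913) = 1.14575 + 0.482907 + 0.386887 + 0.115189 + 0.0715492 = 2.20228.
⟨E⟩ = Σ Eᵢ gᵢe^(−Eᵢ/kT) / Z = (28.3·1.14575 + 128·0.482907 + 130·0.386887 + 145·0.115189 + 225·0.0715492) / 2.20228 = 80.52 meV.

80.52 meV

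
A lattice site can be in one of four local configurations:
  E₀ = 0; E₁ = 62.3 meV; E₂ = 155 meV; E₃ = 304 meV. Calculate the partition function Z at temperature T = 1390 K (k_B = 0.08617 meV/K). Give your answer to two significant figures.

k_BT = 0.08617 × 1390 K = 119.8 meV.
Eᵢ/kT = 0, 0.5200, 1.294, 2.538.
Z = Σ e^(−Eᵢ/kT) = e^(−0) + e^(−0.5200) + e^(−1.294) + e^(−2.538) = 1.000 + 0.5945 + 0.2742 + 0.07902 = 1.948.

Z = 1.9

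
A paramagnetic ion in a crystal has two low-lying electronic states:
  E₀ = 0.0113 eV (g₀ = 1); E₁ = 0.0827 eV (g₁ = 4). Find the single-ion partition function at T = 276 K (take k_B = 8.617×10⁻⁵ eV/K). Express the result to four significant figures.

k_BT = 8.617×10⁻⁵ × 276 K = 0.0237829 eV.
Eᵢ/kT = 0.475131, 3.47729.
Z = Σ gᵢe^(−Eᵢ/kT) = 1·e^(−0.475131) + 4·e^(−3.47729) = 0.621804 + 0.123564 = 0.745368.

Z = 0.7454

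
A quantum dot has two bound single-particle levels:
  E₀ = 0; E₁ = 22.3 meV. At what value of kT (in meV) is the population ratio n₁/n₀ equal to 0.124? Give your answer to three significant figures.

n₁/n₀ = exp[−(E₁−E₀)/kT] = 0.124.
⇒ (E₁−E₀)/kT = ln(1/0.124) = ln(8.0645) = 2.0875.
kT = 22.3 meV / 2.0875 = 10.7 meV.

10.7 meV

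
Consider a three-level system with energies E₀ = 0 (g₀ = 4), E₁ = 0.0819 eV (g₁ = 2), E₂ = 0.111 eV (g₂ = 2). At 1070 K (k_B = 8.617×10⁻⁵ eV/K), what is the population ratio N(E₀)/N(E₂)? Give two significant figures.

6.7

k_BT = 8.617×10⁻⁵ × 1070 K = 0.09220 eV.
n₀/n₂ = (g₀/g₂) exp[−(E₀−E₂)/kT] = (4/2) × exp(−(-0.111 eV)/(0.09220 eV)) = (4/2) × exp(1.204) = 6.7.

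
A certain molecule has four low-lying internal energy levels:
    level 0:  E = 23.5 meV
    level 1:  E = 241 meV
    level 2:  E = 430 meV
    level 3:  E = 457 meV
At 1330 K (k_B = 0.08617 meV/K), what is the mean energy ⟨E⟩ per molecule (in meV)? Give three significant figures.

68.6 meV

k_BT = 0.08617 × 1330 K = 114.61 meV.
Eᵢ/kT = 0.20504, 2.1028, 3.7519, 3.9874.
Z = Σ e^(−Eᵢ/kT) = e^(−0.20504) + e^(−2.1028) + e^(−3.7519) + e^(−3.9874) = 0.81461 + 0.12211 + 0.023473 + 0.018548 = 0.97874.
⟨E⟩ = Σ Eᵢ e^(−Eᵢ/kT) / Z = (23.5·0.81461 + 241·0.12211 + 430·0.023473 + 457·0.018548) / 0.97874 = 68.6 meV.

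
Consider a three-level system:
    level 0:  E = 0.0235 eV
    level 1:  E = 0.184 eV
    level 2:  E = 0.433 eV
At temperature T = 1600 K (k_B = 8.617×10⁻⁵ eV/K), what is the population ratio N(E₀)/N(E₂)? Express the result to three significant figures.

k_BT = 8.617×10⁻⁵ × 1600 K = 0.13787 eV.
n₀/n₂ = exp[−(E₀−E₂)/kT] = exp(−(-0.4095 eV)/(0.13787 eV)) = exp(2.9702) = 19.5.

19.5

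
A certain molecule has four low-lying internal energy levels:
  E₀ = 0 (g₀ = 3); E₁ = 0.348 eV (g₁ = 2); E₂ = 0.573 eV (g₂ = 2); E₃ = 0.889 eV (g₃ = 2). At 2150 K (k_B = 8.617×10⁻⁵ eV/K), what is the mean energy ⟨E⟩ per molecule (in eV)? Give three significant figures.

k_BT = 8.617×10⁻⁵ × 2150 K = 0.18527 eV.
Eᵢ/kT = 0, 1.8783, 3.0928, 4.7984.
Z = Σ gᵢe^(−Eᵢ/kT) = 3·e^(−0) + 2·e^(−1.8783) + 2·e^(−3.0928) + 2·e^(−4.7984) = 3.0000 + 0.30570 + 0.090749 + 0.016486 = 3.4129.
⟨E⟩ = Σ Eᵢ gᵢe^(−Eᵢ/kT) / Z = (0·3.0000 + 0.348·0.30570 + 0.573·0.090749 + 0.889·0.016486) / 3.4129 = 0.0507 eV.

0.0507 eV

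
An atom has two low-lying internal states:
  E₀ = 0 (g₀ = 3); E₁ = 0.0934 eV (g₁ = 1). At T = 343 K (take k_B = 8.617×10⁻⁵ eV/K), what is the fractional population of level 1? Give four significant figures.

0.01394

k_BT = 8.617×10⁻⁵ × 343 K = 0.0295563 eV.
Eᵢ/kT = 0, 3.16007.
Z = Σ gᵢe^(−Eᵢ/kT) = 3·e^(−0) + 1·e^(−3.16007) = 3.00000 + 0.0424228 = 3.04242.
P₁ = g₁ e^(−E₁/kT) / Z = 0.0424228/3.04242 = 0.01394.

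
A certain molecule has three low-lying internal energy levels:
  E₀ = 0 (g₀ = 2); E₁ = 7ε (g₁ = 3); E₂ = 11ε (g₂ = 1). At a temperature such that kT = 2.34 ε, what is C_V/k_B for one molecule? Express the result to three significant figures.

Eᵢ/kT = 0, 2.9915, 4.7009.
Z = Σ gᵢe^(−Eᵢ/kT) = 2·e^(−0) + 3·e^(−2.9915) + 1·e^(−4.7009) = 2.0000 + 0.15064 + 0.0090871 = 2.1597.
⟨E⟩ = 0.53454 ε, ⟨E²⟩ = 3.9269 ε².
C_V/k_B = (⟨E²⟩ − ⟨E⟩²)/(kT)² = (3.9269 − 0.28573)/5.4756 = 0.665.

0.665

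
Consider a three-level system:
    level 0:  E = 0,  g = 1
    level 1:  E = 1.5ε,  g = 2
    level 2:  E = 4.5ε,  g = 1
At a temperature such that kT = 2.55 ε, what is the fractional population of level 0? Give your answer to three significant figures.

0.438

Eᵢ/kT = 0, 0.58824, 1.7647.
Z = Σ gᵢe^(−Eᵢ/kT) = 1·e^(−0) + 2·e^(−0.58824) + 1·e^(−1.7647) = 1.0000 + 1.1106 + 0.17124 = 2.2818.
P₀ = g₀ e^(−E₀/kT) / Z = 1.0000/2.2818 = 0.438.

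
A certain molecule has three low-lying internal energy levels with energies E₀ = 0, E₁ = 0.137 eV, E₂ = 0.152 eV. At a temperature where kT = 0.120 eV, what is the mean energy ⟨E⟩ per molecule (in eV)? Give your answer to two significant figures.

Eᵢ/kT = 0, 1.142, 1.267.
Z = Σ e^(−Eᵢ/kT) = e^(−0) + e^(−1.142) + e^(−1.267) = 1.000 + 0.3192 + 0.2817 = 1.601.
⟨E⟩ = Σ Eᵢ e^(−Eᵢ/kT) / Z = (0·1.000 + 0.137·0.3192 + 0.152·0.2817) / 1.601 = 0.054 eV.

0.054 eV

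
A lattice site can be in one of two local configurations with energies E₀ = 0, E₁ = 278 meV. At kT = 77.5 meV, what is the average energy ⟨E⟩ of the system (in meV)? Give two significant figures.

Eᵢ/kT = 0, 3.587.
Z = Σ e^(−Eᵢ/kT) = e^(−0) + e^(−3.587) = 1.000 + 0.02768 = 1.028.
⟨E⟩ = Σ Eᵢ e^(−Eᵢ/kT) / Z = (0·1.000 + 278·0.02768) / 1.028 = 7.5 meV.

7.5 meV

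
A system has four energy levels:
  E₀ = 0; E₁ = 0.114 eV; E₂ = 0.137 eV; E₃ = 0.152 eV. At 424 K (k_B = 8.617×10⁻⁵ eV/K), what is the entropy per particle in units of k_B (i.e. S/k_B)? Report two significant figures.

0.35

k_BT = 8.617×10⁻⁵ × 424 K = 0.03654 eV.
Eᵢ/kT = 0, 3.120, 3.749, 4.160.
Z = Σ e^(−Eᵢ/kT) = e^(−0) + e^(−3.120) + e^(−3.749) + e^(−4.160) = 1.000 + 0.04416 + 0.02354 + 0.01561 = 1.083.
⟨E⟩ = Σ EᵢPᵢ = 0.009817 eV.
S/k_B = ln Z + ⟨E⟩/kT = ln(1.083) + 0.009817/0.03654 = 0.07973 + 0.2687 = 0.35.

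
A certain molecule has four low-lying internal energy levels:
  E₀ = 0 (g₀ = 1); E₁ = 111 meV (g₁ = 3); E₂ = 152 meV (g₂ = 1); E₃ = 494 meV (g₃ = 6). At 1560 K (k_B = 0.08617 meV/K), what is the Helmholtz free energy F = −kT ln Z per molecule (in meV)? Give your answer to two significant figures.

-140 meV

k_BT = 0.08617 × 1560 K = 134.4 meV.
Eᵢ/kT = 0, 0.8259, 1.131, 3.676.
Z = Σ gᵢe^(−Eᵢ/kT) = 1·e^(−0) + 3·e^(−0.8259) + 1·e^(−1.131) + 6·e^(−3.676) = 1.000 + 1.314 + 0.3227 + 0.1519 = 2.789.
F = −kT ln Z = −134.4 × ln(2.789) = −134.4 × 1.026 = -140 meV.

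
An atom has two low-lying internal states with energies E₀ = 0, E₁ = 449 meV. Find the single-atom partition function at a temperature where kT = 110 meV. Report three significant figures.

Z = 1.02

Eᵢ/kT = 0, 4.0818.
Z = Σ e^(−Eᵢ/kT) = e^(−0) + e^(−4.0818) = 1.0000 + 0.016877 = 1.0169.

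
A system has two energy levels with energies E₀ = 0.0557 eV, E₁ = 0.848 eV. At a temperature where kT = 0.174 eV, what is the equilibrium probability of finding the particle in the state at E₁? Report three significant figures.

Eᵢ/kT = 0.32011, 4.8736.
Z = Σ e^(−Eᵢ/kT) = e^(−0.32011) + e^(−4.8736) = 0.72607 + 0.0076458 = 0.73372.
P₁ = e^(−E₁/kT) / Z = 0.0076458/0.73372 = 0.0104.

0.0104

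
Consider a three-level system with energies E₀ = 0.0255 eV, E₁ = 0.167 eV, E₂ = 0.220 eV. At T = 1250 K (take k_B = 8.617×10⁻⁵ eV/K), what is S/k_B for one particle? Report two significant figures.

k_BT = 8.617×10⁻⁵ × 1250 K = 0.1077 eV.
Eᵢ/kT = 0.2368, 1.551, 2.043.
Z = Σ e^(−Eᵢ/kT) = e^(−0.2368) + e^(−1.551) + e^(−2.043) = 0.7891 + 0.2120 + 0.1296 = 1.131.
⟨E⟩ = Σ EᵢPᵢ = 0.07430 eV.
S/k_B = ln Z + ⟨E⟩/kT = ln(1.131) + 0.07430/0.1077 = 0.1231 + 0.6899 = 0.81.

0.81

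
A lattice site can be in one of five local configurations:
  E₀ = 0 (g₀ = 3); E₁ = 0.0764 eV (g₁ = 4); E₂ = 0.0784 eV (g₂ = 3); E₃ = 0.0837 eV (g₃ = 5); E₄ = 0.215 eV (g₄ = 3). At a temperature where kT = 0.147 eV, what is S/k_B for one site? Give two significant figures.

Eᵢ/kT = 0, 0.5197, 0.5333, 0.5694, 1.463.
Z = Σ gᵢe^(−Eᵢ/kT) = 3·e^(−0) + 4·e^(−0.5197) + 3·e^(−0.5333) + 5·e^(−0.5694) + 3·e^(−1.463) = 3.000 + 2.379 + 1.760 + 2.829 + 0.6946 = 10.66.
⟨E⟩ = Σ EᵢPᵢ = 0.06622 eV.
S/k_B = ln Z + ⟨E⟩/kT = ln(10.66) + 0.06622/0.147 = 2.366 + 0.4505 = 2.8.

2.8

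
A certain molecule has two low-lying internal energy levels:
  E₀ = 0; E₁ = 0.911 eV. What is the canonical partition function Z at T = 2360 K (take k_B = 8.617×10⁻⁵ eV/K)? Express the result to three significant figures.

Z = 1.01

k_BT = 8.617×10⁻⁵ × 2360 K = 0.20336 eV.
Eᵢ/kT = 0, 4.4797.
Z = Σ e^(−Eᵢ/kT) = e^(−0) + e^(−4.4797) = 1.0000 + 0.011337 = 1.0113.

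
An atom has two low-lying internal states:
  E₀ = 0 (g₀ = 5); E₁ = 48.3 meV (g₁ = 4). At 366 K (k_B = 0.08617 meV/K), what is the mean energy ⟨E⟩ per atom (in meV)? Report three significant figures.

k_BT = 0.08617 × 366 K = 31.538 meV.
Eᵢ/kT = 0, 1.5315.
Z = Σ gᵢe^(−Eᵢ/kT) = 5·e^(−0) + 4·e^(−1.5315) = 5.0000 + 0.86484 = 5.8648.
⟨E⟩ = Σ Eᵢ gᵢe^(−Eᵢ/kT) / Z = (0·5.0000 + 48.3·0.86484) / 5.8648 = 7.12 meV.

7.12 meV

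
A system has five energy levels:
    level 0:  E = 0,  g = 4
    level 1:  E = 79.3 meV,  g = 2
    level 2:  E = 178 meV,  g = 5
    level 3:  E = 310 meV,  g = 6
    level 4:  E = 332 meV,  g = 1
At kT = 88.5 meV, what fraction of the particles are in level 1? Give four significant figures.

0.1435

Eᵢ/kT = 0, 0.896045, 2.01130, 3.50282, 3.75141.
Z = Σ gᵢe^(−Eᵢ/kT) = 4·e^(−0) + 2·e^(−0.896045) + 5·e^(−2.01130) + 6·e^(−3.50282) + 1·e^(−3.75141) = 4.00000 + 0.816362 + 0.669073 + 0.180674 + 0.0234846 = 5.68959.
P₁ = g₁ e^(−E₁/kT) / Z = 0.816362/5.68959 = 0.1435.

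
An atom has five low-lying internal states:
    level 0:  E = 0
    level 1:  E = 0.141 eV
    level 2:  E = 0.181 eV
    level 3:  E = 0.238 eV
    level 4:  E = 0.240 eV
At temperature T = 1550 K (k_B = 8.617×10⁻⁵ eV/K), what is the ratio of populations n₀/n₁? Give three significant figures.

2.87

k_BT = 8.617×10⁻⁵ × 1550 K = 0.13356 eV.
n₀/n₁ = exp[−(E₀−E₁)/kT] = exp(−(-0.141 eV)/(0.13356 eV)) = exp(1.0557) = 2.87.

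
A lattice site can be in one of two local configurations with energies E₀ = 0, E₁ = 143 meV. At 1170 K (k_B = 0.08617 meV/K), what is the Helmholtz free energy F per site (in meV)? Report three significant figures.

-21.9 meV

k_BT = 0.08617 × 1170 K = 100.82 meV.
Eᵢ/kT = 0, 1.4184.
Z = Σ e^(−Eᵢ/kT) = e^(−0) + e^(−1.4184) = 1.0000 + 0.24210 = 1.2421.
F = −kT ln Z = −100.82 × ln(1.2421) = −100.82 × 0.21680 = -21.9 meV.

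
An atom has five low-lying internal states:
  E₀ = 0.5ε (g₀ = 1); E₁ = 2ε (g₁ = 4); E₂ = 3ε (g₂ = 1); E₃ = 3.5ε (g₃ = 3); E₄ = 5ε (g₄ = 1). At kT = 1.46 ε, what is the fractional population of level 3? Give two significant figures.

0.13

Eᵢ/kT = 0.3425, 1.370, 2.055, 2.397, 3.425.
Z = Σ gᵢe^(−Eᵢ/kT) = 1·e^(−0.3425) + 4·e^(−1.370) + 1·e^(−2.055) + 3·e^(−2.397) + 1·e^(−3.425) = 0.7100 + 1.016 + 0.1281 + 0.2730 + 0.03255 = 2.160.
P₃ = g₃ e^(−E₃/kT) / Z = 0.2730/2.160 = 0.13.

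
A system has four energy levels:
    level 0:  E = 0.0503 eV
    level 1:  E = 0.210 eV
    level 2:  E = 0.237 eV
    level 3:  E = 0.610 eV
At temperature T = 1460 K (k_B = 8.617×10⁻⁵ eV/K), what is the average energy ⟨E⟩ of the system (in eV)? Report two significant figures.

0.11 eV

k_BT = 8.617×10⁻⁵ × 1460 K = 0.1258 eV.
Eᵢ/kT = 0.3998, 1.669, 1.884, 4.849.
Z = Σ e^(−Eᵢ/kT) = e^(−0.3998) + e^(−1.669) + e^(−1.884) + e^(−4.849) = 0.6705 + 0.1884 + 0.1520 + 0.007836 = 1.019.
⟨E⟩ = Σ Eᵢ e^(−Eᵢ/kT) / Z = (0.0503·0.6705 + 0.210·0.1884 + 0.237·0.1520 + 0.610·0.007836) / 1.019 = 0.11 eV.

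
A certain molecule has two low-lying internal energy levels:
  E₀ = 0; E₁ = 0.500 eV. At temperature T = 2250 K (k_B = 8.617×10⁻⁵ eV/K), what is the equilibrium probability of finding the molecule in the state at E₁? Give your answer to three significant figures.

0.0705

k_BT = 8.617×10⁻⁵ × 2250 K = 0.19388 eV.
Eᵢ/kT = 0, 2.5789.
Z = Σ e^(−Eᵢ/kT) = e^(−0) + e^(−2.5789) = 1.0000 + 0.075857 = 1.0759.
P₁ = e^(−E₁/kT) / Z = 0.075857/1.0759 = 0.0705.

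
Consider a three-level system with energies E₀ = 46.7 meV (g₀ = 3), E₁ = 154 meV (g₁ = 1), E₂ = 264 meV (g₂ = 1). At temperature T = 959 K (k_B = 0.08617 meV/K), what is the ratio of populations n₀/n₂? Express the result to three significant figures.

k_BT = 0.08617 × 959 K = 82.637 meV.
n₀/n₂ = (g₀/g₂) exp[−(E₀−E₂)/kT] = (3/1) × exp(−(-217.3 meV)/(82.637 meV)) = (3/1) × exp(2.6296) = 41.6.

41.6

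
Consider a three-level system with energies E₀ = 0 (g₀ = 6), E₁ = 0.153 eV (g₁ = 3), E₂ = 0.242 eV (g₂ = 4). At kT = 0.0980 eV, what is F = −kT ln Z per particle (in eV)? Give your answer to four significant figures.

-0.1903 eV

Eᵢ/kT = 0, 1.56122, 2.46939.
Z = Σ gᵢe^(−Eᵢ/kT) = 6·e^(−0) + 3·e^(−1.56122) + 4·e^(−2.46939) = 6.00000 + 0.629640 + 0.338546 = 6.96819.
F = −kT ln Z = −0.0980 × ln(6.96819) = −0.0980 × 1.94136 = -0.1903 eV.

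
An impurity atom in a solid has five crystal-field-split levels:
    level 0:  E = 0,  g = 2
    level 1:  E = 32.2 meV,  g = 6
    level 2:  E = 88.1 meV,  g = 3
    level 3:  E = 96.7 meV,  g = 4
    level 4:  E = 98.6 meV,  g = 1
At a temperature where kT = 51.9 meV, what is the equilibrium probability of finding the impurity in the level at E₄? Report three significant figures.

Eᵢ/kT = 0, 0.62042, 1.6975, 1.8632, 1.8998.
Z = Σ gᵢe^(−Eᵢ/kT) = 2·e^(−0) + 6·e^(−0.62042) + 3·e^(−1.6975) + 4·e^(−1.8632) + 1·e^(−1.8998) = 2.0000 + 3.2263 + 0.54942 + 0.62070 + 0.14960 = 6.5460.
P₄ = g₄ e^(−E₄/kT) / Z = 0.14960/6.5460 = 0.0229.

0.0229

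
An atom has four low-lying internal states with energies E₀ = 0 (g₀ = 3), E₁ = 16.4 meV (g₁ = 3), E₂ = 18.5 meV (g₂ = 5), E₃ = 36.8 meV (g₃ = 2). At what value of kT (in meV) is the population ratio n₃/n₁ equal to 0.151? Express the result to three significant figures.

13.7 meV

n₃/n₁ = (g₃/g₁) exp[−(E₃−E₁)/kT] = 0.151.
⇒ (E₃−E₁)/kT = ln((2/3)/0.151) = ln(4.4150) = 1.4850.
kT = 20.4 meV / 1.4850 = 13.7 meV.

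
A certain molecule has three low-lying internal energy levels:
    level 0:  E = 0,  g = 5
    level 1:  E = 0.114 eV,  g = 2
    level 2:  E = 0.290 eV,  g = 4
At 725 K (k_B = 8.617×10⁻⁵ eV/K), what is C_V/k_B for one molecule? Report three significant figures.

0.335

k_BT = 8.617×10⁻⁵ × 725 K = 0.062473 eV.
Eᵢ/kT = 0, 1.8248, 4.6420.
Z = Σ gᵢe^(−Eᵢ/kT) = 5·e^(−0) + 2·e^(−1.8248) + 4·e^(−4.6420) = 5.0000 + 0.32250 + 0.038554 = 5.3611.
⟨E⟩ = 0.0089433 eV, ⟨E²⟩ = 0.0013866 eV².
C_V/k_B = (⟨E²⟩ − ⟨E⟩²)/(kT)² = (0.0013866 − 0.000079983)/0.0039029 = 0.335.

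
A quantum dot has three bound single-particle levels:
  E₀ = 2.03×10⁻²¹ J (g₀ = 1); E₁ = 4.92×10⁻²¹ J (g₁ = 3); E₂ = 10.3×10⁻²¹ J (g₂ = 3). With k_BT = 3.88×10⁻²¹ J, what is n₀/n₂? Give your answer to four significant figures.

2.809

n₀/n₂ = (g₀/g₂) exp[−(E₀−E₂)/kT] = (1/3) × exp(−(-8.27 ×10⁻²¹ J)/(3.88 ×10⁻²¹ J)) = (1/3) × exp(2.13144) = 2.809.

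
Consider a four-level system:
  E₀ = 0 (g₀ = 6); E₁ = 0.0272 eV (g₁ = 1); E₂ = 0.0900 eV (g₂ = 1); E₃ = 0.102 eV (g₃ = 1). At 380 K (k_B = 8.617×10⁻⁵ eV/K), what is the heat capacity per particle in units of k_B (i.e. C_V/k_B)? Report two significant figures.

0.17

k_BT = 8.617×10⁻⁵ × 380 K = 0.03274 eV.
Eᵢ/kT = 0, 0.8308, 2.749, 3.115.
Z = Σ gᵢe^(−Eᵢ/kT) = 6·e^(−0) + 1·e^(−0.8308) + 1·e^(−2.749) + 1·e^(−3.115) = 6.000 + 0.4357 + 0.06399 + 0.04438 = 6.544.
⟨E⟩ = 0.003383 eV, ⟨E²⟩ = 0.0001990 eV².
C_V/k_B = (⟨E²⟩ − ⟨E⟩²)/(kT)² = (0.0001990 − 0.00001144)/0.001072 = 0.17.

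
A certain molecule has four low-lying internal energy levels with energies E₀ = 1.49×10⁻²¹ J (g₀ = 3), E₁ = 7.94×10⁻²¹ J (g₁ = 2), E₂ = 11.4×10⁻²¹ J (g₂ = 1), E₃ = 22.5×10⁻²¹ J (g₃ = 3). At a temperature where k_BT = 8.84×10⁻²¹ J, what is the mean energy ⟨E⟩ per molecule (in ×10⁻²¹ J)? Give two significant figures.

Eᵢ/kT = 0.1686, 0.8982, 1.290, 2.545.
Z = Σ gᵢe^(−Eᵢ/kT) = 3·e^(−0.1686) + 2·e^(−0.8982) + 1·e^(−1.290) + 3·e^(−2.545) = 2.535 + 0.8146 + 0.2753 + 0.2354 = 3.860.
⟨E⟩ = Σ Eᵢ gᵢe^(−Eᵢ/kT) / Z = (1.49·2.535 + 7.94·0.8146 + 11.4·0.2753 + 22.5·0.2354) / 3.860 = 4.8 ×10⁻²¹ J.

4.8 ×10⁻²¹ J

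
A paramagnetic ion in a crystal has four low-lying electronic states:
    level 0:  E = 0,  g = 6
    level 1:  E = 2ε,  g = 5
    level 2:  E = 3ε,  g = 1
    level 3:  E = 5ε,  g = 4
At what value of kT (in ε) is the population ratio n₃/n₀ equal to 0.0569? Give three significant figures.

2.03 ε

n₃/n₀ = (g₃/g₀) exp[−(E₃−E₀)/kT] = 0.0569.
⇒ (E₃−E₀)/kT = ln((4/6)/0.0569) = ln(11.716) = 2.4610.
kT = 5ε / 2.4610 = 2.03 ε.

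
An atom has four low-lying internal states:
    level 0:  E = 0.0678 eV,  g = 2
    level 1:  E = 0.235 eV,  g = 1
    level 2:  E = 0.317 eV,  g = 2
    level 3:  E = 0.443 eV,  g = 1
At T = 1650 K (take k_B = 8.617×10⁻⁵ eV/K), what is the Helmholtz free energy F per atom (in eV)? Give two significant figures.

-0.075 eV

k_BT = 8.617×10⁻⁵ × 1650 K = 0.1422 eV.
Eᵢ/kT = 0.4768, 1.653, 2.229, 3.115.
Z = Σ gᵢe^(−Eᵢ/kT) = 2·e^(−0.4768) + 1·e^(−1.653) + 2·e^(−2.229) + 1·e^(−3.115) = 1.242 + 0.1915 + 0.2153 + 0.04438 = 1.693.
F = −kT ln Z = −0.1422 × ln(1.693) = −0.1422 × 0.5265 = -0.075 eV.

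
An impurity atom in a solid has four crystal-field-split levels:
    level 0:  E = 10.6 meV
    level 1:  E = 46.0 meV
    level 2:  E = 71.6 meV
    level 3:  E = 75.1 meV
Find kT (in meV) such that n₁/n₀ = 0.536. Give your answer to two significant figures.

57 meV

n₁/n₀ = exp[−(E₁−E₀)/kT] = 0.536.
⇒ (E₁−E₀)/kT = ln(1/0.536) = ln(1.866) = 0.6238.
kT = 35.4 meV / 0.6238 = 57 meV.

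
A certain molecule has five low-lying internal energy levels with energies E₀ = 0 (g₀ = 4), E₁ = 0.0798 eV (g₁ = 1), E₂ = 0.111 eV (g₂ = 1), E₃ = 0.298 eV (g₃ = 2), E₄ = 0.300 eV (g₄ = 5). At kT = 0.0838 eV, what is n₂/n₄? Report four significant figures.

1.908

n₂/n₄ = (g₂/g₄) exp[−(E₂−E₄)/kT] = (1/5) × exp(−(-0.189 eV)/(0.0838 eV)) = (1/5) × exp(2.25537) = 1.908.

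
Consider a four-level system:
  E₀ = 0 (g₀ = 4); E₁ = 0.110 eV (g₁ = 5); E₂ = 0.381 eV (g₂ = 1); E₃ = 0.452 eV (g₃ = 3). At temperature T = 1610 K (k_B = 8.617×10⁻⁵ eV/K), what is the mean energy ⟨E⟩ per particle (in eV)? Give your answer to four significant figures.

k_BT = 8.617×10⁻⁵ × 1610 K = 0.138734 eV.
Eᵢ/kT = 0, 0.792884, 2.74626, 3.25803.
Z = Σ gᵢe^(−Eᵢ/kT) = 4·e^(−0) + 5·e^(−0.792884) + 1·e^(−2.74626) + 3·e^(−3.25803) = 4.00000 + 2.26269 + 0.0641674 + 0.115392 = 6.44225.
⟨E⟩ = Σ Eᵢ gᵢe^(−Eᵢ/kT) / Z = (0·4.00000 + 0.110·2.26269 + 0.381·0.0641674 + 0.452·0.115392) / 6.44225 = 0.05053 eV.

0.05053 eV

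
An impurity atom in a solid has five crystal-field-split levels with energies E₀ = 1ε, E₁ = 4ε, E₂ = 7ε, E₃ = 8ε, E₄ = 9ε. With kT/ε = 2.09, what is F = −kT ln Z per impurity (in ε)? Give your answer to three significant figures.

0.370 ε

Eᵢ/kT = 0.47847, 1.9139, 3.3493, 3.8278, 4.3062.
Z = Σ e^(−Eᵢ/kT) = e^(−0.47847) + e^(−1.9139) + e^(−3.3493) + e^(−3.8278) + e^(−4.3062) = 0.61973 + 0.14750 + 0.035109 + 0.021757 + 0.013485 = 0.83758.
F = −kT ln Z = −2.09 × ln(0.83758) = −2.09 × -0.17724 = 0.370 ε.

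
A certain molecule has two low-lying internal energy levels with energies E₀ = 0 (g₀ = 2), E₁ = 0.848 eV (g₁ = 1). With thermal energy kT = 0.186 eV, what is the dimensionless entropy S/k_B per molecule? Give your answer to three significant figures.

0.722

Eᵢ/kT = 0, 4.5591.
Z = Σ gᵢe^(−Eᵢ/kT) = 2·e^(−0) + 1·e^(−4.5591) = 2.0000 + 0.010471 = 2.0105.
⟨E⟩ = Σ EᵢPᵢ = 0.0044165 eV.
S/k_B = ln Z + ⟨E⟩/kT = ln(2.0105) + 0.0044165/0.186 = 0.69838 + 0.023745 = 0.722.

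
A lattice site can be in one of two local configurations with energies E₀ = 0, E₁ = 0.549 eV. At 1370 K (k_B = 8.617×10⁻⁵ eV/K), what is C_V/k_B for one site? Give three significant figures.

k_BT = 8.617×10⁻⁵ × 1370 K = 0.11805 eV.
Eᵢ/kT = 0, 4.6506.
Z = Σ e^(−Eᵢ/kT) = e^(−0) + e^(−4.6506) = 1.0000 + 0.0095559 = 1.0096.
⟨E⟩ = 0.0051963 eV, ⟨E²⟩ = 0.0028528 eV².
C_V/k_B = (⟨E²⟩ − ⟨E⟩²)/(kT)² = (0.0028528 − 0.000027002)/0.013936 = 0.203.

0.203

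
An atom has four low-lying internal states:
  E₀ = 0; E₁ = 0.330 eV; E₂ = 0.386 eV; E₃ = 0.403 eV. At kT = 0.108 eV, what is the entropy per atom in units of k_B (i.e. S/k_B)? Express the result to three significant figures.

0.398

Eᵢ/kT = 0, 3.0556, 3.5741, 3.7315.
Z = Σ e^(−Eᵢ/kT) = e^(−0) + e^(−3.0556) + e^(−3.5741) + e^(−3.7315) = 1.0000 + 0.047094 + 0.028041 + 0.023957 = 1.0991.
⟨E⟩ = Σ EᵢPᵢ = 0.032772 eV.
S/k_B = ln Z + ⟨E⟩/kT = ln(1.0991) + 0.032772/0.108 = 0.094492 + 0.30344 = 0.398.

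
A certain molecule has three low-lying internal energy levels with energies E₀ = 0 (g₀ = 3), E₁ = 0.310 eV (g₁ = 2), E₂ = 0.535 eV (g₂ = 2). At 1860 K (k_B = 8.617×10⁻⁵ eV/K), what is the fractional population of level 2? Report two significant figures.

0.021

k_BT = 8.617×10⁻⁵ × 1860 K = 0.1603 eV.
Eᵢ/kT = 0, 1.934, 3.337.
Z = Σ gᵢe^(−Eᵢ/kT) = 3·e^(−0) + 2·e^(−1.934) + 2·e^(−3.337) = 3.000 + 0.2891 + 0.07109 = 3.360.
P₂ = g₂ e^(−E₂/kT) / Z = 0.07109/3.360 = 0.021.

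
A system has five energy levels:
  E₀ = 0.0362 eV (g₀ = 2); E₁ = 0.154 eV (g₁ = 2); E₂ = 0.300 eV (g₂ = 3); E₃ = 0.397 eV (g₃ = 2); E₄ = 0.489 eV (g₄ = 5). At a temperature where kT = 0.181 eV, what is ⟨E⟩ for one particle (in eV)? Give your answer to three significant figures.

Eᵢ/kT = 0.20000, 0.85083, 1.6575, 2.1934, 2.7017.
Z = Σ gᵢe^(−Eᵢ/kT) = 2·e^(−0.20000) + 2·e^(−0.85083) + 3·e^(−1.6575) + 2·e^(−2.1934) + 5·e^(−2.7017) = 1.6375 + 0.85412 + 0.57184 + 0.22307 + 0.33546 = 3.6220.
⟨E⟩ = Σ Eᵢ gᵢe^(−Eᵢ/kT) / Z = (0.0362·1.6375 + 0.154·0.85412 + 0.300·0.57184 + 0.397·0.22307 + 0.489·0.33546) / 3.6220 = 0.170 eV.

0.170 eV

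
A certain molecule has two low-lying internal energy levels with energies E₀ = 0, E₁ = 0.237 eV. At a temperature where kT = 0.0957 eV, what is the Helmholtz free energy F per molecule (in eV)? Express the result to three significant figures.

-0.00772 eV

Eᵢ/kT = 0, 2.4765.
Z = Σ e^(−Eᵢ/kT) = e^(−0) + e^(−2.4765) = 1.0000 + 0.084037 = 1.0840.
F = −kT ln Z = −0.0957 × ln(1.0840) = −0.0957 × 0.080658 = -0.00772 eV.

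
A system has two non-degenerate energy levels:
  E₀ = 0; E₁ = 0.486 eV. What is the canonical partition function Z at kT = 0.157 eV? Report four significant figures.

Eᵢ/kT = 0, 3.09554.
Z = Σ e^(−Eᵢ/kT) = e^(−0) + e^(−3.09554) = 1.00000 + 0.0452506 = 1.04525.

Z = 1.045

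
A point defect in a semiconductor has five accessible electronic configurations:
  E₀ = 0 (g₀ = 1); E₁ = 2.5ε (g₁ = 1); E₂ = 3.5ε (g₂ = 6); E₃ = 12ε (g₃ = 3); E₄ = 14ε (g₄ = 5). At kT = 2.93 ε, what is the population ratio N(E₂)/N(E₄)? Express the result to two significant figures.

43

n₂/n₄ = (g₂/g₄) exp[−(E₂−E₄)/kT] = (6/5) × exp(−(-10.5ε)/(2.93ε)) = (6/5) × exp(3.584) = 43.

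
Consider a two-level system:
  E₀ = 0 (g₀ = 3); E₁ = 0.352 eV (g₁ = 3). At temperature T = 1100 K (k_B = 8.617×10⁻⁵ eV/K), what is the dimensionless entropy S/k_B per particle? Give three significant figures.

k_BT = 8.617×10⁻⁵ × 1100 K = 0.094787 eV.
Eᵢ/kT = 0, 3.7136.
Z = Σ gᵢe^(−Eᵢ/kT) = 3·e^(−0) + 3·e^(−3.7136) = 3.0000 + 0.073169 = 3.0732.
⟨E⟩ = Σ EᵢPᵢ = 0.0083807 eV.
S/k_B = ln Z + ⟨E⟩/kT = ln(3.0732) + 0.0083807/0.094787 = 1.1227 + 0.088416 = 1.21.

1.21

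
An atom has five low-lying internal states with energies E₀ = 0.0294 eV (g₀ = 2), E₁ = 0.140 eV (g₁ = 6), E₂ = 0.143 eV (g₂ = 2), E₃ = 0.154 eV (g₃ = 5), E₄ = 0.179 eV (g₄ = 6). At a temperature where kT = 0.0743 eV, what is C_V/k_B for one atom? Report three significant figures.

0.665

Eᵢ/kT = 0.39569, 1.8843, 1.9246, 2.0727, 2.4092.
Z = Σ gᵢe^(−Eᵢ/kT) = 2·e^(−0.39569) + 6·e^(−1.8843) + 2·e^(−1.9246) + 5·e^(−2.0727) + 6·e^(−2.4092) = 1.3464 + 0.91161 + 0.29187 + 0.62923 + 0.53932 = 3.7184.
⟨E⟩ = 0.10822 eV, ⟨E²⟩ = 0.015384 eV².
C_V/k_B = (⟨E²⟩ − ⟨E⟩²)/(kT)² = (0.015384 − 0.011712)/0.0055205 = 0.665.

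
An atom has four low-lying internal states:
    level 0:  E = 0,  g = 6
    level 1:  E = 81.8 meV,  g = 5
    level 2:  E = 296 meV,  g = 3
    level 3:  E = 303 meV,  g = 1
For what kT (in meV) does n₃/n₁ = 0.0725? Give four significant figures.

n₃/n₁ = (g₃/g₁) exp[−(E₃−E₁)/kT] = 0.0725.
⇒ (E₃−E₁)/kT = ln((1/5)/0.0725) = ln(2.75862) = 1.01473.
kT = 221.2 meV / 1.01473 = 218.0 meV.

218.0 meV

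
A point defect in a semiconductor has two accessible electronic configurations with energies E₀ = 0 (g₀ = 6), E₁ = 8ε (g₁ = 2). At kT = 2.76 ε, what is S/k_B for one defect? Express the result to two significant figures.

1.9

Eᵢ/kT = 0, 2.899.
Z = Σ gᵢe^(−Eᵢ/kT) = 6·e^(−0) + 2·e^(−2.899) = 6.000 + 0.1102 = 6.110.
⟨E⟩ = Σ EᵢPᵢ = 0.1443 ε.
S/k_B = ln Z + ⟨E⟩/kT = ln(6.110) + 0.1443/2.76 = 1.810 + 0.05228 = 1.9.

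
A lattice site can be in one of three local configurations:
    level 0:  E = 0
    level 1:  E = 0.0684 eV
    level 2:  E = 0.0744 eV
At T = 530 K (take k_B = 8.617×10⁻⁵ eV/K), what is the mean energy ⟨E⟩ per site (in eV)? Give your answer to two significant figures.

k_BT = 8.617×10⁻⁵ × 530 K = 0.04567 eV.
Eᵢ/kT = 0, 1.498, 1.629.
Z = Σ e^(−Eᵢ/kT) = e^(−0) + e^(−1.498) + e^(−1.629) = 1.000 + 0.2236 + 0.1961 = 1.420.
⟨E⟩ = Σ Eᵢ e^(−Eᵢ/kT) / Z = (0·1.000 + 0.0684·0.2236 + 0.0744·0.1961) / 1.420 = 0.021 eV.

0.021 eV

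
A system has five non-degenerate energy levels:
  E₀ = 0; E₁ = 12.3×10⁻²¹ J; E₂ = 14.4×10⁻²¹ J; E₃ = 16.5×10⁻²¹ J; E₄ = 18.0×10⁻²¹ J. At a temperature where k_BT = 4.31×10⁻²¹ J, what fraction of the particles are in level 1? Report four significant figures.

Eᵢ/kT = 0, 2.85383, 3.34107, 3.82831, 4.17633.
Z = Σ e^(−Eᵢ/kT) = e^(−0) + e^(−2.85383) + e^(−3.34107) + e^(−3.82831) + e^(−4.17633) = 1.00000 + 0.0576232 + 0.0353991 + 0.0217463 + 0.0153548 = 1.13012.
P₁ = e^(−E₁/kT) / Z = 0.0576232/1.13012 = 0.05099.

0.05099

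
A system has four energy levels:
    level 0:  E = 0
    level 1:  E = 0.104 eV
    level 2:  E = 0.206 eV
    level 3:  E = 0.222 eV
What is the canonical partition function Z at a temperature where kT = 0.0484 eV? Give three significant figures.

Z = 1.14

Eᵢ/kT = 0, 2.1488, 4.2562, 4.5868.
Z = Σ e^(−Eᵢ/kT) = e^(−0) + e^(−2.1488) + e^(−4.2562) + e^(−4.5868) = 1.0000 + 0.11662 + 0.014176 + 0.010185 = 1.1410.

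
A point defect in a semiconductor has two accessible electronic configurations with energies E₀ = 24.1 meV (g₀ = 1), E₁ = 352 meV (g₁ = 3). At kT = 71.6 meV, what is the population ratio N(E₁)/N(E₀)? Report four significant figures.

0.03078

n₁/n₀ = (g₁/g₀) exp[−(E₁−E₀)/kT] = (3/1) × exp(−(327.9 meV)/(71.6 meV)) = (3/1) × exp(-4.57961) = 0.03078.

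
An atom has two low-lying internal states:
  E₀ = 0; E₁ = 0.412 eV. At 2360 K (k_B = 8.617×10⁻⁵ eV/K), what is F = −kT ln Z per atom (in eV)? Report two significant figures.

k_BT = 8.617×10⁻⁵ × 2360 K = 0.2034 eV.
Eᵢ/kT = 0, 2.026.
Z = Σ e^(−Eᵢ/kT) = e^(−0) + e^(−2.026) = 1.000 + 0.1319 = 1.132.
F = −kT ln Z = −0.2034 × ln(1.132) = −0.2034 × 0.1240 = -0.025 eV.

-0.025 eV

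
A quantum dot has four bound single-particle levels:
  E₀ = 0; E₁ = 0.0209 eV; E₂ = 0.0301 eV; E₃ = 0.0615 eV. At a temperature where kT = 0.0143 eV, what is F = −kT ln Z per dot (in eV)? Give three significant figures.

Eᵢ/kT = 0, 1.4615, 2.1049, 4.3007.
Z = Σ e^(−Eᵢ/kT) = e^(−0) + e^(−1.4615) + e^(−2.1049) + e^(−4.3007) = 1.0000 + 0.23189 + 0.12186 + 0.013559 = 1.3673.
F = −kT ln Z = −0.0143 × ln(1.3673) = −0.0143 × 0.31284 = -0.00447 eV.

-0.00447 eV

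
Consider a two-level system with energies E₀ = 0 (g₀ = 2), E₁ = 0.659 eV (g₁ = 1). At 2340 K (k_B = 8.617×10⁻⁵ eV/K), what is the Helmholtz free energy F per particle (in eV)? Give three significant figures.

-0.144 eV

k_BT = 8.617×10⁻⁵ × 2340 K = 0.20164 eV.
Eᵢ/kT = 0, 3.2682.
Z = Σ gᵢe^(−Eᵢ/kT) = 2·e^(−0) + 1·e^(−3.2682) = 2.0000 + 0.038075 = 2.0381.
F = −kT ln Z = −0.20164 × ln(2.0381) = −0.20164 × 0.71202 = -0.144 eV.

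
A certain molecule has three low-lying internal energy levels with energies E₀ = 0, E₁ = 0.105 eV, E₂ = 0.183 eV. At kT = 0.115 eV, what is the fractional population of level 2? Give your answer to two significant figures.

Eᵢ/kT = 0, 0.9130, 1.591.
Z = Σ e^(−Eᵢ/kT) = e^(−0) + e^(−0.9130) + e^(−1.591) = 1.000 + 0.4013 + 0.2037 = 1.605.
P₂ = e^(−E₂/kT) / Z = 0.2037/1.605 = 0.13.

0.13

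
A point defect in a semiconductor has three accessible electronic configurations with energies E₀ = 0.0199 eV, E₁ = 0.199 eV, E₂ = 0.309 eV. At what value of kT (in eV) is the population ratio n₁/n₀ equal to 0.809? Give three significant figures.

n₁/n₀ = exp[−(E₁−E₀)/kT] = 0.809.
⇒ (E₁−E₀)/kT = ln(1/0.809) = ln(1.2361) = 0.21196.
kT = 0.1791 eV / 0.21196 = 0.845 eV.

0.845 eV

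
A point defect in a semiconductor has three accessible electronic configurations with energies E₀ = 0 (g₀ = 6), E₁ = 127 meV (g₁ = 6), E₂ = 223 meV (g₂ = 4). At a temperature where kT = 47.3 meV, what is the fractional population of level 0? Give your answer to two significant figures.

0.93

Eᵢ/kT = 0, 2.685, 4.715.
Z = Σ gᵢe^(−Eᵢ/kT) = 6·e^(−0) + 6·e^(−2.685) + 4·e^(−4.715) = 6.000 + 0.4093 + 0.03584 = 6.445.
P₀ = g₀ e^(−E₀/kT) / Z = 6.000/6.445 = 0.93.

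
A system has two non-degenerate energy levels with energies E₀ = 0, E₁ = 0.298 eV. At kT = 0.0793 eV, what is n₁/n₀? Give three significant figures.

0.0233

n₁/n₀ = exp[−(E₁−E₀)/kT] = exp(−(0.298 eV)/(0.0793 eV)) = exp(-3.7579) = 0.0233.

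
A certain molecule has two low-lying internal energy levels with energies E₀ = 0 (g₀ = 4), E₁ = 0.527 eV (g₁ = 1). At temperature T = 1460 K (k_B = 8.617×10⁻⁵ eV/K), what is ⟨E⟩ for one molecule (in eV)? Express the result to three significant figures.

k_BT = 8.617×10⁻⁵ × 1460 K = 0.12581 eV.
Eᵢ/kT = 0, 4.1889.
Z = Σ gᵢe^(−Eᵢ/kT) = 4·e^(−0) + 1·e^(−4.1889) = 4.0000 + 0.015163 = 4.0152.
⟨E⟩ = Σ Eᵢ gᵢe^(−Eᵢ/kT) / Z = (0·4.0000 + 0.527·0.015163) / 4.0152 = 0.00199 eV.

0.00199 eV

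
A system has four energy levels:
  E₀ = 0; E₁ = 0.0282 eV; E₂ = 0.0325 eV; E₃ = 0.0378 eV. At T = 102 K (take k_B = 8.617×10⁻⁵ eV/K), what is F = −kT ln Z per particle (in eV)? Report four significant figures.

k_BT = 8.617×10⁻⁵ × 102 K = 0.00878934 eV.
Eᵢ/kT = 0, 3.20843, 3.69766, 4.30066.
Z = Σ e^(−Eᵢ/kT) = e^(−0) + e^(−3.20843) + e^(−3.69766) + e^(−4.30066) = 1.00000 + 0.0404200 + 0.0247814 + 0.0135596 = 1.07876.
F = −kT ln Z = −0.00878934 × ln(1.07876) = −0.00878934 × 0.0758122 = -0.0006663 eV.

-0.0006663 eV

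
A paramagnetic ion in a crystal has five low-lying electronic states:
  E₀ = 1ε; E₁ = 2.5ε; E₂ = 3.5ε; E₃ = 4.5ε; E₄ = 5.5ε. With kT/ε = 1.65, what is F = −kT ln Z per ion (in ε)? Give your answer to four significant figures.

Eᵢ/kT = 0.606061, 1.51515, 2.12121, 2.72727, 3.33333.
Z = Σ e^(−Eᵢ/kT) = e^(−0.606061) + e^(−1.51515) + e^(−2.12121) + e^(−2.72727) + e^(−3.33333) = 0.545495 + 0.219775 + 0.119886 + 0.0653976 + 0.0356741 = 0.986228.
F = −kT ln Z = −1.65 × ln(0.986228) = −1.65 × -0.0138677 = 0.02288 ε.

0.02288 ε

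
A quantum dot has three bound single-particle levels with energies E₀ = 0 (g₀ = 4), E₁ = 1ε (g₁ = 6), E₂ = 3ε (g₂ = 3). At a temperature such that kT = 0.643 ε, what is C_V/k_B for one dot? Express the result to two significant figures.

Eᵢ/kT = 0, 1.555, 4.666.
Z = Σ gᵢe^(−Eᵢ/kT) = 4·e^(−0) + 6·e^(−1.555) + 3·e^(−4.666) = 4.000 + 1.267 + 0.02823 = 5.295.
⟨E⟩ = 0.2553 ε, ⟨E²⟩ = 0.2873 ε².
C_V/k_B = (⟨E²⟩ − ⟨E⟩²)/(kT)² = (0.2873 − 0.06518)/0.4134 = 0.54.

0.54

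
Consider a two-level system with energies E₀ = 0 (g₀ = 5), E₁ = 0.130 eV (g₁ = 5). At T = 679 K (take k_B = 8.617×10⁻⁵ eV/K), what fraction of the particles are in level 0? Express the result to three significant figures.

k_BT = 8.617×10⁻⁵ × 679 K = 0.058509 eV.
Eᵢ/kT = 0, 2.2219.
Z = Σ gᵢe^(−Eᵢ/kT) = 5·e^(−0) + 5·e^(−2.2219) = 5.0000 + 0.54201 = 5.5420.
P₀ = g₀ e^(−E₀/kT) / Z = 5.0000/5.5420 = 0.902.

0.902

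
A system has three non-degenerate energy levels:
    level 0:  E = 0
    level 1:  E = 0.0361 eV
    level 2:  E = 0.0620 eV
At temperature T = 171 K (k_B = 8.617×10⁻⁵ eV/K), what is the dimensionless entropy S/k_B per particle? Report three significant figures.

k_BT = 8.617×10⁻⁵ × 171 K = 0.014735 eV.
Eᵢ/kT = 0, 2.4499, 4.2077.
Z = Σ e^(−Eᵢ/kT) = e^(−0) + e^(−2.4499) + e^(−4.2077) = 1.0000 + 0.086302 + 0.014881 = 1.1012.
⟨E⟩ = Σ EᵢPᵢ = 0.0036670 eV.
S/k_B = ln Z + ⟨E⟩/kT = ln(1.1012) + 0.0036670/0.014735 = 0.096400 + 0.24886 = 0.345.

0.345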